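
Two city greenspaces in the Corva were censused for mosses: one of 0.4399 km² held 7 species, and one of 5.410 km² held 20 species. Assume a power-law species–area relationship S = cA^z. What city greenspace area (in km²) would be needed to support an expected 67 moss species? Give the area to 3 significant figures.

z = ln(20/7) / ln(5.41/0.4399) = 1.0498 / 2.5095 = 0.4183
c = 7 / 0.4399^0.4183 = 7 / 0.7092 = 9.87
A = (67/9.87)^(1/0.4183) ⇒ ln A = ln(6.789)/0.4183 = 4.5781
A = e^4.5781 ≈ 97.33 km²

97.3 km²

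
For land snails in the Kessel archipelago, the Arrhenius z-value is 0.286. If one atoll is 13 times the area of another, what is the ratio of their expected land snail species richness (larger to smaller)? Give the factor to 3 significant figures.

2.08

S₂/S₁ = (A₂/A₁)^z = 13^0.286
ln(S₂/S₁) = 0.286 × ln 13 = 0.286 × 2.5649 = 0.7336
S₂/S₁ = e^0.7336 ≈ 2.083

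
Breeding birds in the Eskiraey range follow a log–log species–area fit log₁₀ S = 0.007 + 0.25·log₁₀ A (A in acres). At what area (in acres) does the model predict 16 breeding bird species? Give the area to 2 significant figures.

61000 acres

16 = 1.016 × A^0.25  ⇒  A^0.25 = 16/1.016 = 15.74
ln A = ln(15.74) / 0.25 = 2.7565 / 0.25 = 11.0259
A = e^11.0259 ≈ 61444 acres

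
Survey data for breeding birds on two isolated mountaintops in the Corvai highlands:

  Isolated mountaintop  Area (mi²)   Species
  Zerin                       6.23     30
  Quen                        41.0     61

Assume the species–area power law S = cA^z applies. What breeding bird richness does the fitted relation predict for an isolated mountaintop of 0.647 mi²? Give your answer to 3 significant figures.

z = ln(61/30) / ln(41/6.23) = 0.7097 / 1.8842 = 0.3766
c = 30 / 6.23^0.3766 = 30 / 1.992 = 15.06
S₃ = 15.06 × 0.647^0.3766 = 15.06 × 0.8487 ≈ 12.78

12.8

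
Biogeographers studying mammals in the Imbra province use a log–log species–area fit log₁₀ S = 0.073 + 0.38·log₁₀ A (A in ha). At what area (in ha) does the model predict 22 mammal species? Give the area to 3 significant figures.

2190 ha

22 = 1.183 × A^0.38  ⇒  A^0.38 = 22/1.183 = 18.6
ln A = ln(18.6) / 0.38 = 2.9230 / 0.38 = 7.6920
A = e^7.6920 ≈ 2191 ha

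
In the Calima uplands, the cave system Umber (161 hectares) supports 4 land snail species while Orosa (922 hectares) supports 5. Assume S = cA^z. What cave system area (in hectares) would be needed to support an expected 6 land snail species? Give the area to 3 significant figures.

z = ln(5/4) / ln(922/161) = 0.2231 / 1.7451 = 0.1279
c = 4 / 161^0.1279 = 4 / 1.915 = 2.089
A = (6/2.089)^(1/0.1279) ⇒ ln A = ln(2.873)/0.1279 = 8.2524
A = e^8.2524 ≈ 3837 hectares

3840 hectares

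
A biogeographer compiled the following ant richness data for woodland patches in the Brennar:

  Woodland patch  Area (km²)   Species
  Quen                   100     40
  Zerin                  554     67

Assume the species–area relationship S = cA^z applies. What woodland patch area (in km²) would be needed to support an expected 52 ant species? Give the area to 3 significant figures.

239 km²

z = ln(67/40) / ln(554/100) = 0.5158 / 1.7120 = 0.3013
c = 40 / 100^0.3013 = 40 / 4.005 = 9.988
A = (52/9.988)^(1/0.3013) ⇒ ln A = ln(5.206)/0.3013 = 5.4760
A = e^5.4760 ≈ 238.9 km²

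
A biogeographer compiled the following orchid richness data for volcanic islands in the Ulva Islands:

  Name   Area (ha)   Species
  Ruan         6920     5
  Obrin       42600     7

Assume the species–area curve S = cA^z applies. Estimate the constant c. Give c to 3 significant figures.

z = ln(S₂/S₁) / ln(A₂/A₁) = ln(7/5) / ln(42600/6920) = 0.3365 / 1.8174 = 0.1851
c = S₁ / A₁^z = 5 / 6920^0.1851 = 5 / 5.14 = 0.9728

0.973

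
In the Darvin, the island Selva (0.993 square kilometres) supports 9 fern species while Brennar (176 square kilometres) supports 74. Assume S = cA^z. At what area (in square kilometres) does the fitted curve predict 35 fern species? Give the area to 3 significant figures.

z = ln(74/9) / ln(176/0.993) = 2.1068 / 5.1775 = 0.4069
c = 9 / 0.993^0.4069 = 9 / 0.9971 = 9.026
A = (35/9.026)^(1/0.4069) ⇒ ln A = ln(3.878)/0.4069 = 3.3305
A = e^3.3305 ≈ 27.95 square kilometres

28.0 square kilometres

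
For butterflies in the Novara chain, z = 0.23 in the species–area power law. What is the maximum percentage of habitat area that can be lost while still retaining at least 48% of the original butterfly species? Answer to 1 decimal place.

95.9%

Need (A_new/A_old)^0.23 = 0.48, so A_new/A_old = 0.48^(1/0.23) = 0.48^4.348
ln(A_new/A_old) = ln 0.48 / 0.23 = -0.7340 / 0.23 = -3.1912
A_new/A_old = e^-3.1912 ≈ 0.04112
Fraction that can be lost = 1 − 0.04112 = 0.9589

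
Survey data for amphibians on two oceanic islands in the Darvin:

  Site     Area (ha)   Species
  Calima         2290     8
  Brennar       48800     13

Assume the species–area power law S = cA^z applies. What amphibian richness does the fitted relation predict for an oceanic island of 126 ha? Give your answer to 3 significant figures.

5.05

z = ln(13/8) / ln(48800/2290) = 0.4855 / 3.0592 = 0.1587
c = 8 / 2290^0.1587 = 8 / 3.414 = 2.344
S₃ = 2.344 × 126^0.1587 = 2.344 × 2.154 ≈ 5.049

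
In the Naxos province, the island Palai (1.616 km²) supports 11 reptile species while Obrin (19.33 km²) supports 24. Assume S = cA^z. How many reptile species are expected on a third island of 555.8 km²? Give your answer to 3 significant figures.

z = ln(24/11) / ln(19.33/1.616) = 0.7802 / 2.4817 = 0.3144
c = 11 / 1.616^0.3144 = 11 / 1.163 = 9.459
S₃ = 9.459 × 555.8^0.3144 = 9.459 × 7.293 ≈ 68.99

69.0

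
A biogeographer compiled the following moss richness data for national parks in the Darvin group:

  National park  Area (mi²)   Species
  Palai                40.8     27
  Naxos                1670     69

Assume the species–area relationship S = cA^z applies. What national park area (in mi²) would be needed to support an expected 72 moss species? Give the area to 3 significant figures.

z = ln(69/27) / ln(1670/40.8) = 0.9383 / 3.7119 = 0.2528
c = 27 / 40.8^0.2528 = 27 / 2.553 = 10.57
A = (72/10.57)^(1/0.2528) ⇒ ln A = ln(6.809)/0.2528 = 7.5889
A = e^7.5889 ≈ 1976 mi²

1980 mi²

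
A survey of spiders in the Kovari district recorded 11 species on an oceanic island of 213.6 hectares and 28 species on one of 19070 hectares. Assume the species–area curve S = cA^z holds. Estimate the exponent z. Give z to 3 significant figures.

Taking logs: ln S = ln c + z ln A, so z = (ln S₂ − ln S₁)/(ln A₂ − ln A₁).
z = ln(28/11) / ln(19070/213.6) = ln(2.545) / ln(89.28) = 0.9343 / 4.4918 = 0.2080

0.208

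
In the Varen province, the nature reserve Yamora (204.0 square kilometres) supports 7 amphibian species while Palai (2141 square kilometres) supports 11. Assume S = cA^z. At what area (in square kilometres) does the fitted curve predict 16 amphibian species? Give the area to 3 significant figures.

15000 square kilometres

z = ln(11/7) / ln(2141/204) = 0.4520 / 2.3509 = 0.1923
c = 7 / 204^0.1923 = 7 / 2.78 = 2.518
A = (16/2.518)^(1/0.1923) ⇒ ln A = ln(6.354)/0.1923 = 9.6179
A = e^9.6179 ≈ 15032 square kilometres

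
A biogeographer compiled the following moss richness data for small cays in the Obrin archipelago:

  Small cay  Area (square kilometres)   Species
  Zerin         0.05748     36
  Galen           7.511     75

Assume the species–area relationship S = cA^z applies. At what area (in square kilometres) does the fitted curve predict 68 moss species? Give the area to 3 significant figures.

z = ln(75/36) / ln(7.511/0.05748) = 0.7340 / 4.8727 = 0.1506
c = 36 / 0.05748^0.1506 = 36 / 0.6503 = 55.35
A = (68/55.35)^(1/0.1506) ⇒ ln A = ln(1.228)/0.1506 = 1.3659
A = e^1.3659 ≈ 3.919 square kilometres

3.92 square kilometres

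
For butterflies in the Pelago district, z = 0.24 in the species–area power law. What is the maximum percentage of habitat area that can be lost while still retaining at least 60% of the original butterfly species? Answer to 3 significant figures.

88.1%

Need (A_new/A_old)^0.24 = 0.6, so A_new/A_old = 0.6^(1/0.24) = 0.6^4.167
ln(A_new/A_old) = ln 0.6 / 0.24 = -0.5108 / 0.24 = -2.1284
A_new/A_old = e^-2.1284 ≈ 0.119
Fraction that can be lost = 1 − 0.119 = 0.881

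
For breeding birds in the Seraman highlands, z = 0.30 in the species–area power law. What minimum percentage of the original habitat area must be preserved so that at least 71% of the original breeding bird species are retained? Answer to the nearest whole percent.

Need (A_new/A_old)^0.3 = 0.71, so A_new/A_old = 0.71^(1/0.3) = 0.71^3.333
ln(A_new/A_old) = ln 0.71 / 0.3 = -0.3425 / 0.3 = -1.1416
A_new/A_old = e^-1.1416 ≈ 0.3193

32%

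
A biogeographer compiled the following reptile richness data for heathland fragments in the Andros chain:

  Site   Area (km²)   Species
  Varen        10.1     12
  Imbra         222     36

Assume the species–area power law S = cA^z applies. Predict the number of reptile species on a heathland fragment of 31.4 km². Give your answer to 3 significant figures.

18.0

z = ln(36/12) / ln(222/10.1) = 1.0986 / 3.0901 = 0.3555
c = 12 / 10.1^0.3555 = 12 / 2.275 = 5.274
S₃ = 5.274 × 31.4^0.3555 = 5.274 × 3.406 ≈ 17.96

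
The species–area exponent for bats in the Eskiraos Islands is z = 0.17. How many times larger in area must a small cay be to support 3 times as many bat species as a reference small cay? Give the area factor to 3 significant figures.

(A₂/A₁)^0.17 = 3, so A₂/A₁ = 3^(1/0.17) = 3^5.882
ln(A₂/A₁) = ln 3 / 0.17 = 1.0986 / 0.17 = 6.4624
A₂/A₁ = e^6.4624 ≈ 640.6

641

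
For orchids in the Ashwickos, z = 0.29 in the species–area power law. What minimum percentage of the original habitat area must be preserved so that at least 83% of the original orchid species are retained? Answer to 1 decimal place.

52.6%

Need (A_new/A_old)^0.29 = 0.83, so A_new/A_old = 0.83^(1/0.29) = 0.83^3.448
ln(A_new/A_old) = ln 0.83 / 0.29 = -0.1863 / 0.29 = -0.6425
A_new/A_old = e^-0.6425 ≈ 0.526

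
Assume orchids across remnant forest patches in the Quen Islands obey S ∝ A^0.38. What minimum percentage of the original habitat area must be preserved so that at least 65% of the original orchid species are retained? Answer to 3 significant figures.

32.2%

Need (A_new/A_old)^0.38 = 0.65, so A_new/A_old = 0.65^(1/0.38) = 0.65^2.632
ln(A_new/A_old) = ln 0.65 / 0.38 = -0.4308 / 0.38 = -1.1336
A_new/A_old = e^-1.1336 ≈ 0.3219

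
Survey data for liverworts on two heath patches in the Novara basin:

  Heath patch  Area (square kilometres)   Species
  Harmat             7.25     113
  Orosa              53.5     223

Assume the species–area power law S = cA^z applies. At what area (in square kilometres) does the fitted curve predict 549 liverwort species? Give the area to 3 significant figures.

756 square kilometres

z = ln(223/113) / ln(53.5/7.25) = 0.6798 / 1.9987 = 0.3401
c = 113 / 7.25^0.3401 = 113 / 1.962 = 57.61
A = (549/57.61)^(1/0.3401) ⇒ ln A = ln(9.53)/0.3401 = 6.6286
A = e^6.6286 ≈ 756.4 square kilometres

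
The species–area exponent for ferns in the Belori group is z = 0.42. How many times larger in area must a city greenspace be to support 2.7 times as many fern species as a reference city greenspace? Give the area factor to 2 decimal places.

(A₂/A₁)^0.42 = 2.7, so A₂/A₁ = 2.7^(1/0.42) = 2.7^2.381
ln(A₂/A₁) = ln 2.7 / 0.42 = 0.9933 / 0.42 = 2.3649
A₂/A₁ = e^2.3649 ≈ 10.64

10.64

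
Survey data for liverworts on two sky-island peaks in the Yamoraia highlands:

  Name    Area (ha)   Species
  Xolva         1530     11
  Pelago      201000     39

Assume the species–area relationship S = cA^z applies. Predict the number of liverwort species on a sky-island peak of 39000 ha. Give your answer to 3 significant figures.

z = ln(39/11) / ln(201000/1530) = 1.2657 / 4.8780 = 0.2595
c = 11 / 1530^0.2595 = 11 / 6.704 = 1.641
S₃ = 1.641 × 39000^0.2595 = 1.641 × 15.53 ≈ 25.49

25.5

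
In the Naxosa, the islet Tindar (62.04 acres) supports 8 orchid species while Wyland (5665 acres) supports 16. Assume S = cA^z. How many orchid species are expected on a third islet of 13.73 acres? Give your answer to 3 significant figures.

6.35

z = ln(16/8) / ln(5665/62.04) = 0.6931 / 4.5143 = 0.1535
c = 8 / 62.04^0.1535 = 8 / 1.885 = 4.245
S₃ = 4.245 × 13.73^0.1535 = 4.245 × 1.495 ≈ 6.346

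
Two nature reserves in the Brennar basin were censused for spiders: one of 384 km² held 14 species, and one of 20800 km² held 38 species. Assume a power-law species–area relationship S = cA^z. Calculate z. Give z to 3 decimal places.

0.250

Taking logs: ln S = ln c + z ln A, so z = (ln S₂ − ln S₁)/(ln A₂ − ln A₁).
z = ln(38/14) / ln(20800/384) = ln(2.714) / ln(54.17) = 0.9985 / 3.9921 = 0.2501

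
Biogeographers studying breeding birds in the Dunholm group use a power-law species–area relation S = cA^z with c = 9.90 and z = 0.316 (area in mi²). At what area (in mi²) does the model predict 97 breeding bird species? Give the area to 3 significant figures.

1370 mi²

97 = 9.9 × A^0.316  ⇒  A^0.316 = 97/9.9 = 9.798
ln A = ln(9.798) / 0.316 = 2.2822 / 0.316 = 7.2221
A = e^7.2221 ≈ 1369 mi²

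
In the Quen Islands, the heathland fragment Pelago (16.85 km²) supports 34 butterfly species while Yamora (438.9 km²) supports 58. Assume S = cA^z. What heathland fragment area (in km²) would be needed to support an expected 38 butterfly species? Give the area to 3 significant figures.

33.2 km²

z = ln(58/34) / ln(438.9/16.85) = 0.5341 / 3.2599 = 0.1638
c = 34 / 16.85^0.1638 = 34 / 1.588 = 21.41
A = (38/21.41)^(1/0.1638) ⇒ ln A = ln(1.775)/0.1638 = 3.5032
A = e^3.5032 ≈ 33.22 km²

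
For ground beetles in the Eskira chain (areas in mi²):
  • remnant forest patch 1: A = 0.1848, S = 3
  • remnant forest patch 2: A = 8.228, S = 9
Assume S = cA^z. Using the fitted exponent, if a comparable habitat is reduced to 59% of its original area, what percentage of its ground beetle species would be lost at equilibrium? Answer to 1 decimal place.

14.2%

z = ln(9/3) / ln(8.228/0.1848) = 1.0986 / 3.7960 = 0.2894
S_new/S_old = (A_new/A_old)^z = 0.59^0.2894 = exp(0.2894 × -0.5276) = 0.8584
Fraction lost = 1 − 0.8584 = 0.1416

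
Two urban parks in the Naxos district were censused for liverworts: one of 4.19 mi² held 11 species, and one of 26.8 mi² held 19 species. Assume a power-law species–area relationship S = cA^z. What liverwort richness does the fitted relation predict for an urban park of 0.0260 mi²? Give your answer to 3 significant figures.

2.46

z = ln(19/11) / ln(26.8/4.19) = 0.5465 / 1.8557 = 0.2945
c = 11 / 4.19^0.2945 = 11 / 1.525 = 7.213
S₃ = 7.213 × 0.026^0.2945 = 7.213 × 0.3413 ≈ 2.462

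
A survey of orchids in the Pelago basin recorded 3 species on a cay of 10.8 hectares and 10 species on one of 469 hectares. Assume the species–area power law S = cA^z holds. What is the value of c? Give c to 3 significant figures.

z = ln(S₂/S₁) / ln(A₂/A₁) = ln(10/3) / ln(469/10.8) = 1.2040 / 3.7711 = 0.3193
c = S₁ / A₁^z = 3 / 10.8^0.3193 = 3 / 2.138 = 1.403

1.40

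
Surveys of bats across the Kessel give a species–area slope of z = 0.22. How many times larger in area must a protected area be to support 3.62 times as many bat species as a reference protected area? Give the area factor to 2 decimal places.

346.41

(A₂/A₁)^0.22 = 3.62, so A₂/A₁ = 3.62^(1/0.22) = 3.62^4.545
ln(A₂/A₁) = ln 3.62 / 0.22 = 1.2865 / 0.22 = 5.8476
A₂/A₁ = e^5.8476 ≈ 346.4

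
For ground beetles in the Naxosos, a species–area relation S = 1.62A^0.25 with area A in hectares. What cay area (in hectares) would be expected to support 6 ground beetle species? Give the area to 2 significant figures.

6 = 1.62 × A^0.25  ⇒  A^0.25 = 6/1.62 = 3.704
ln A = ln(3.704) / 0.25 = 1.3093 / 0.25 = 5.2373
A = e^5.2373 ≈ 188.2 hectares

190 hectares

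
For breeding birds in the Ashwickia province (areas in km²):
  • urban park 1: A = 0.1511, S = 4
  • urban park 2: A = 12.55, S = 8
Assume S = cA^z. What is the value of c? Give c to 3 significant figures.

z = ln(S₂/S₁) / ln(A₂/A₁) = ln(8/4) / ln(12.55/0.1511) = 0.6931 / 4.4195 = 0.1568
c = S₁ / A₁^z = 4 / 0.1511^0.1568 = 4 / 0.7435 = 5.38

5.38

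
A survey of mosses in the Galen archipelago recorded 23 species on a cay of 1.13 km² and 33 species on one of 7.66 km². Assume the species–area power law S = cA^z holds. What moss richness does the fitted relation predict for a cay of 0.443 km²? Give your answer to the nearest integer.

19

z = ln(33/23) / ln(7.66/1.13) = 0.3610 / 1.9138 = 0.1886
c = 23 / 1.13^0.1886 = 23 / 1.023 = 22.48
S₃ = 22.48 × 0.443^0.1886 = 22.48 × 0.8576 ≈ 19.28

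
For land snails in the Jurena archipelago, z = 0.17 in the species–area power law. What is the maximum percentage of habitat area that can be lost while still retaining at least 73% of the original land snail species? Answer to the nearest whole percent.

84%

Need (A_new/A_old)^0.17 = 0.73, so A_new/A_old = 0.73^(1/0.17) = 0.73^5.882
ln(A_new/A_old) = ln 0.73 / 0.17 = -0.3147 / 0.17 = -1.8512
A_new/A_old = e^-1.8512 ≈ 0.157
Fraction that can be lost = 1 − 0.157 = 0.843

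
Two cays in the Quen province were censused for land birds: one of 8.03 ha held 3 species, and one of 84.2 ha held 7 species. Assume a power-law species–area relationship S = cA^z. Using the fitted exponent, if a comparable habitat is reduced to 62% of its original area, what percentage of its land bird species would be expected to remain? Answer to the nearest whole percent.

z = ln(7/3) / ln(84.2/8.03) = 0.8473 / 2.3500 = 0.3606
S_new/S_old = (A_new/A_old)^z = 0.62^0.3606 = exp(0.3606 × -0.4780) = 0.8417

84%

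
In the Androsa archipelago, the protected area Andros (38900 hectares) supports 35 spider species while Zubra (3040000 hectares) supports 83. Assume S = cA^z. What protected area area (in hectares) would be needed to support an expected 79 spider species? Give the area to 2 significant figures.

z = ln(83/35) / ln(3040000/38900) = 0.8635 / 4.3586 = 0.1981
c = 35 / 38900^0.1981 = 35 / 8.116 = 4.313
A = (79/4.313)^(1/0.1981) ⇒ ln A = ln(18.32)/0.1981 = 14.6781
A = e^14.6781 ≈ 2369170 hectares

2400000 hectares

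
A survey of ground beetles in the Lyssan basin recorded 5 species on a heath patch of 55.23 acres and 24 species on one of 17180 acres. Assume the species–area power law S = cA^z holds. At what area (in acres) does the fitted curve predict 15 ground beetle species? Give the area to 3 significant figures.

3080 acres

z = ln(24/5) / ln(17180/55.23) = 1.5686 / 5.7400 = 0.2733
c = 5 / 55.23^0.2733 = 5 / 2.993 = 1.671
A = (15/1.671)^(1/0.2733) ⇒ ln A = ln(8.979)/0.2733 = 8.0316
A = e^8.0316 ≈ 3077 acres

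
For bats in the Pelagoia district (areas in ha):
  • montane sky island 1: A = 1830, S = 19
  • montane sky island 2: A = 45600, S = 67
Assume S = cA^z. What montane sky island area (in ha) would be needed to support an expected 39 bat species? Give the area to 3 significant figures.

z = ln(67/19) / ln(45600/1830) = 1.2603 / 3.2156 = 0.3919
c = 19 / 1830^0.3919 = 19 / 18.99 = 1
A = (39/1)^(1/0.3919) ⇒ ln A = ln(38.99)/0.3919 = 9.3469
A = e^9.3469 ≈ 11464 ha

11500 ha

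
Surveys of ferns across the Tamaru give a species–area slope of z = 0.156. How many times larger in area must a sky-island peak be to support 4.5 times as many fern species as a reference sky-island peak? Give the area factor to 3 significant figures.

15400

(A₂/A₁)^0.156 = 4.5, so A₂/A₁ = 4.5^(1/0.156) = 4.5^6.41
ln(A₂/A₁) = ln 4.5 / 0.156 = 1.5041 / 0.156 = 9.6415
A₂/A₁ = e^9.6415 ≈ 15391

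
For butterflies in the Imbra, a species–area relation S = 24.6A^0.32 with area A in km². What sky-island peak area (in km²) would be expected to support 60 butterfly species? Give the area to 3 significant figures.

16.2 km²

60 = 24.6 × A^0.32  ⇒  A^0.32 = 60/24.6 = 2.439
ln A = ln(2.439) / 0.32 = 0.8916 / 0.32 = 2.7862
A = e^2.7862 ≈ 16.22 km²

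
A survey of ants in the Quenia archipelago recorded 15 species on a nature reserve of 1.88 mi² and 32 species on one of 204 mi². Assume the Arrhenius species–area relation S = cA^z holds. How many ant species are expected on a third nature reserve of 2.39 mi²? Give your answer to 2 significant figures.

z = ln(32/15) / ln(204/1.88) = 0.7577 / 4.6868 = 0.1617
c = 15 / 1.88^0.1617 = 15 / 1.107 = 13.54
S₃ = 13.54 × 2.39^0.1617 = 13.54 × 1.151 ≈ 15.59

16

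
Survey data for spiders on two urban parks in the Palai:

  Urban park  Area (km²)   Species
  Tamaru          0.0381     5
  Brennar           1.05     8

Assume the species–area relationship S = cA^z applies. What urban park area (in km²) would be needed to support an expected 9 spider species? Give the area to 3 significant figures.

z = ln(8/5) / ln(1.05/0.0381) = 0.4700 / 3.3163 = 0.1417
c = 5 / 0.0381^0.1417 = 5 / 0.6293 = 7.945
A = (9/7.945)^(1/0.1417) ⇒ ln A = ln(1.133)/0.1417 = 0.8799
A = e^0.8799 ≈ 2.411 km²

2.41 km²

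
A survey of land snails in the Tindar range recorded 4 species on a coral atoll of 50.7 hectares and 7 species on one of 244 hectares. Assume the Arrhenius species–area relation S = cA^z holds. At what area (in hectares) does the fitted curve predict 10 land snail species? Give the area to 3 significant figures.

664 hectares

z = ln(7/4) / ln(244/50.7) = 0.5596 / 1.5712 = 0.3562
c = 4 / 50.7^0.3562 = 4 / 4.048 = 0.9881
A = (10/0.9881)^(1/0.3562) ⇒ ln A = ln(10.12)/0.3562 = 6.4986
A = e^6.4986 ≈ 664.2 hectares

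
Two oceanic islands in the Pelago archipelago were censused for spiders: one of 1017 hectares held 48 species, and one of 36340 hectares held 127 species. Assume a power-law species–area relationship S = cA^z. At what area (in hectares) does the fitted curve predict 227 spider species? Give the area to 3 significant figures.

307000 hectares

z = ln(127/48) / ln(36340/1017) = 0.9730 / 3.5761 = 0.2721
c = 48 / 1017^0.2721 = 48 / 6.58 = 7.295
A = (227/7.295)^(1/0.2721) ⇒ ln A = ln(31.12)/0.2721 = 12.6352
A = e^12.6352 ≈ 307177 hectares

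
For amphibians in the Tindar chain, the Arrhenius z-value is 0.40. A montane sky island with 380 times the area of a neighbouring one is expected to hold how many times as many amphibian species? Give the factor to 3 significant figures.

S₂/S₁ = (A₂/A₁)^z = 380^0.4
ln(S₂/S₁) = 0.4 × ln 380 = 0.4 × 5.9402 = 2.3761
S₂/S₁ = e^2.3761 ≈ 10.76

10.8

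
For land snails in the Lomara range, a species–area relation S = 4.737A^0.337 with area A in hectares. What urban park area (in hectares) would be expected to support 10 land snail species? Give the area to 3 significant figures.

10 = 4.737 × A^0.337  ⇒  A^0.337 = 10/4.737 = 2.111
ln A = ln(2.111) / 0.337 = 0.7472 / 0.337 = 2.2172
A = e^2.2172 ≈ 9.181 hectares

9.18 hectares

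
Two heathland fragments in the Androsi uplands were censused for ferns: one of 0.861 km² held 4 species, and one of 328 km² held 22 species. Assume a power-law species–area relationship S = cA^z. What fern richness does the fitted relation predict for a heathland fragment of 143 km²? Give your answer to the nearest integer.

17

z = ln(22/4) / ln(328/0.861) = 1.7047 / 5.9427 = 0.2869
c = 4 / 0.861^0.2869 = 4 / 0.958 = 4.175
S₃ = 4.175 × 143^0.2869 = 4.175 × 4.152 ≈ 17.34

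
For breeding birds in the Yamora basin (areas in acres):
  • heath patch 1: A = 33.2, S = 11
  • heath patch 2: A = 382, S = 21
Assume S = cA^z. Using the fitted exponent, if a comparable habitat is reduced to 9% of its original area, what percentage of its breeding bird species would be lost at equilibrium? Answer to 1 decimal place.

47.1%

z = ln(21/11) / ln(382/33.2) = 0.6466 / 2.4429 = 0.2647
S_new/S_old = (A_new/A_old)^z = 0.09^0.2647 = exp(0.2647 × -2.4079) = 0.5287
Fraction lost = 1 − 0.5287 = 0.4713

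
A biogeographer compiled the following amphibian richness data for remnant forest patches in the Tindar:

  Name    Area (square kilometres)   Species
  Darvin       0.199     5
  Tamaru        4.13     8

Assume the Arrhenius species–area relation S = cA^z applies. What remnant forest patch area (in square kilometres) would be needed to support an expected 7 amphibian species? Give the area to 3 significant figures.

z = ln(8/5) / ln(4.13/0.199) = 0.4700 / 3.0327 = 0.1550
c = 5 / 0.199^0.1550 = 5 / 0.7786 = 6.421
A = (7/6.421)^(1/0.1550) ⇒ ln A = ln(1.09)/0.1550 = 0.5567
A = e^0.5567 ≈ 1.745 square kilometres

1.74 square kilometres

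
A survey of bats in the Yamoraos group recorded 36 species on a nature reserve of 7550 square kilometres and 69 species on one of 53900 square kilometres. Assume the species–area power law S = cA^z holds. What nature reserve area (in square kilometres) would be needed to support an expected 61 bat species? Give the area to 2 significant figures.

z = ln(69/36) / ln(53900/7550) = 0.6506 / 1.9656 = 0.3310
c = 36 / 7550^0.3310 = 36 / 19.21 = 1.874
A = (61/1.874)^(1/0.3310) ⇒ ln A = ln(32.55)/0.3310 = 10.5226
A = e^10.5226 ≈ 37144 square kilometres

37000 square kilometres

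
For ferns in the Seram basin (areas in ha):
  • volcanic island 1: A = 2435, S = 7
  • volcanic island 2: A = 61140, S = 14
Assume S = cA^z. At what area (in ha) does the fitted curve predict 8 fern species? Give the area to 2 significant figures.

4500 ha

z = ln(14/7) / ln(61140/2435) = 0.6931 / 3.2232 = 0.2150
c = 7 / 2435^0.2150 = 7 / 5.349 = 1.309
A = (8/1.309)^(1/0.2150) ⇒ ln A = ln(6.113)/0.2150 = 8.4186
A = e^8.4186 ≈ 4531 ha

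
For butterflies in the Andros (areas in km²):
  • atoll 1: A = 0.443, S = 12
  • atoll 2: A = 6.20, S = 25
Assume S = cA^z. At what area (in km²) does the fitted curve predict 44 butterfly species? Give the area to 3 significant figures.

47.3 km²

z = ln(25/12) / ln(6.2/0.443) = 0.7340 / 2.6387 = 0.2782
c = 12 / 0.443^0.2782 = 12 / 0.7973 = 15.05
A = (44/15.05)^(1/0.2782) ⇒ ln A = ln(2.924)/0.2782 = 3.8569
A = e^3.8569 ≈ 47.32 km²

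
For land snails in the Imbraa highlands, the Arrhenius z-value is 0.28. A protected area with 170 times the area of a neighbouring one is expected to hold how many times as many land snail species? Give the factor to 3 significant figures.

4.21

S₂/S₁ = (A₂/A₁)^z = 170^0.28
ln(S₂/S₁) = 0.28 × ln 170 = 0.28 × 5.1358 = 1.4380
S₂/S₁ = e^1.4380 ≈ 4.212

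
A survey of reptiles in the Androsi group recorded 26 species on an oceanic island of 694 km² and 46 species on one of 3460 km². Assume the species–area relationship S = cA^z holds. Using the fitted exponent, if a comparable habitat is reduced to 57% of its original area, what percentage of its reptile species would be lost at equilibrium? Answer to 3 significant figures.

z = ln(46/26) / ln(3460/694) = 0.5705 / 1.6066 = 0.3551
S_new/S_old = (A_new/A_old)^z = 0.57^0.3551 = exp(0.3551 × -0.5621) = 0.819
Fraction lost = 1 − 0.819 = 0.181

18.1%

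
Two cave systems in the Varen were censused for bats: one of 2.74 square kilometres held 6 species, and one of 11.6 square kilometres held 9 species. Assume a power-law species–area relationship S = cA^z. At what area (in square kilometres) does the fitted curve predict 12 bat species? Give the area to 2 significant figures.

32 square kilometres

z = ln(9/6) / ln(11.6/2.74) = 0.4055 / 1.4430 = 0.2810
c = 6 / 2.74^0.2810 = 6 / 1.327 = 4.52
A = (12/4.52)^(1/0.2810) ⇒ ln A = ln(2.655)/0.2810 = 3.4749
A = e^3.4749 ≈ 32.29 square kilometres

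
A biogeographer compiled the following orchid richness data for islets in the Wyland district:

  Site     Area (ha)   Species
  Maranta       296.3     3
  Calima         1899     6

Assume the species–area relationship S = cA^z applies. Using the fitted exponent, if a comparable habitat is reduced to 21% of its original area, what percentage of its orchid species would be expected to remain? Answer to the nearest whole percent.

56%

z = ln(6/3) / ln(1899/296.3) = 0.6931 / 1.8577 = 0.3731
S_new/S_old = (A_new/A_old)^z = 0.21^0.3731 = exp(0.3731 × -1.5606) = 0.5586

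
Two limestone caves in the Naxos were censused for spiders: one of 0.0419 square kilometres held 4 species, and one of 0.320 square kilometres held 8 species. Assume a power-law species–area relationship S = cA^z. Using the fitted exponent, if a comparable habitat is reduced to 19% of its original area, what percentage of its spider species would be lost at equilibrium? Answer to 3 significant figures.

43.2%

z = ln(8/4) / ln(0.32/0.0419) = 0.6931 / 2.0330 = 0.3409
S_new/S_old = (A_new/A_old)^z = 0.19^0.3409 = exp(0.3409 × -1.6607) = 0.5677
Fraction lost = 1 − 0.5677 = 0.4323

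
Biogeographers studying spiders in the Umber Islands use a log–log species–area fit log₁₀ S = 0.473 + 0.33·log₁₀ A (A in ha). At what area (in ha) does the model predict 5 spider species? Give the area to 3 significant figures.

4.84 ha

5 = 2.972 × A^0.33  ⇒  A^0.33 = 5/2.972 = 1.683
ln A = ln(1.683) / 0.33 = 0.5203 / 0.33 = 1.5767
A = e^1.5767 ≈ 4.839 ha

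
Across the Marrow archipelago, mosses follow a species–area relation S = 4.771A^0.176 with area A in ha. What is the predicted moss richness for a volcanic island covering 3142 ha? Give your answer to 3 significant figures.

S = 4.771 × 3142^0.176
ln S = ln 4.771 + 0.176 × ln 3142 = 1.5626 + 0.176 × 8.0526 = 2.9798
S = e^2.9798 ≈ 19.68

19.7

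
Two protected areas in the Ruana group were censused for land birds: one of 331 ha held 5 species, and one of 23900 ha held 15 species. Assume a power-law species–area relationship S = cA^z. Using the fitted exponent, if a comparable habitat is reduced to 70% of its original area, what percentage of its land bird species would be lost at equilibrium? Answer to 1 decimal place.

8.7%

z = ln(15/5) / ln(23900/331) = 1.0986 / 4.2795 = 0.2567
S_new/S_old = (A_new/A_old)^z = 0.7^0.2567 = exp(0.2567 × -0.3567) = 0.9125
Fraction lost = 1 − 0.9125 = 0.0875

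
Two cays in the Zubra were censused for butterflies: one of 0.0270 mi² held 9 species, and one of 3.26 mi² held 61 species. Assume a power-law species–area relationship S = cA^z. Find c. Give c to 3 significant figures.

38.1

z = ln(S₂/S₁) / ln(A₂/A₁) = ln(61/9) / ln(3.26/0.027) = 1.9136 / 4.7936 = 0.3992
c = S₁ / A₁^z = 9 / 0.027^0.3992 = 9 / 0.2365 = 38.06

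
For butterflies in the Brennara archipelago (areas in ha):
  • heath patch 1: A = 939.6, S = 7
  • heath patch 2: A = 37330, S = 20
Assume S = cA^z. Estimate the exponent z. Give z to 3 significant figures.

0.285

Taking logs: ln S = ln c + z ln A, so z = (ln S₂ − ln S₁)/(ln A₂ − ln A₁).
z = ln(20/7) / ln(37330/939.6) = ln(2.857) / ln(39.73) = 1.0498 / 3.6821 = 0.2851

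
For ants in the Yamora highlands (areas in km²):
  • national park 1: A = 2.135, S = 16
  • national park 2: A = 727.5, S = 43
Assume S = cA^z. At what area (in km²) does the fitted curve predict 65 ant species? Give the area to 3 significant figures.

8320 km²

z = ln(43/16) / ln(727.5/2.135) = 0.9886 / 5.8311 = 0.1695
c = 16 / 2.135^0.1695 = 16 / 1.137 = 14.07
A = (65/14.07)^(1/0.1695) ⇒ ln A = ln(4.62)/0.1695 = 9.0267
A = e^9.0267 ≈ 8323 km²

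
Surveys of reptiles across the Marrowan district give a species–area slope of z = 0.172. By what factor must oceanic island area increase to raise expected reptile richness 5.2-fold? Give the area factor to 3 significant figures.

14500

(A₂/A₁)^0.172 = 5.2, so A₂/A₁ = 5.2^(1/0.172) = 5.2^5.814
ln(A₂/A₁) = ln 5.2 / 0.172 = 1.6487 / 0.172 = 9.5852
A₂/A₁ = e^9.5852 ≈ 14548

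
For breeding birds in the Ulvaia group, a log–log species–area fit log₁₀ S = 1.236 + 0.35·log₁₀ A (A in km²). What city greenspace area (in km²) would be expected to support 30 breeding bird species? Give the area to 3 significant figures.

4.89 km²

30 = 17.22 × A^0.35  ⇒  A^0.35 = 30/17.22 = 1.742
ln A = ln(1.742) / 0.35 = 0.5552 / 0.35 = 1.5863
A = e^1.5863 ≈ 4.886 km²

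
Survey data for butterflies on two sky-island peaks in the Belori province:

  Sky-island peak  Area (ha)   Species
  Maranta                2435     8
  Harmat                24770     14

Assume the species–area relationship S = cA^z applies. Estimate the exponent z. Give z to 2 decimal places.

Taking logs: ln S = ln c + z ln A, so z = (ln S₂ − ln S₁)/(ln A₂ − ln A₁).
z = ln(14/8) / ln(24770/2435) = ln(1.75) / ln(10.17) = 0.5596 / 2.3197 = 0.2412

0.24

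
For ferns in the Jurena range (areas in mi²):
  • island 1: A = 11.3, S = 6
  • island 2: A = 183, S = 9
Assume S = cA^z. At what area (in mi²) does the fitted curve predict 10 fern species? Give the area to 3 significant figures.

z = ln(9/6) / ln(183/11.3) = 0.4055 / 2.7847 = 0.1456
c = 6 / 11.3^0.1456 = 6 / 1.423 = 4.215
A = (10/4.215)^(1/0.1456) ⇒ ln A = ln(2.372)/0.1456 = 5.9331
A = e^5.9331 ≈ 377.3 mi²

377 mi²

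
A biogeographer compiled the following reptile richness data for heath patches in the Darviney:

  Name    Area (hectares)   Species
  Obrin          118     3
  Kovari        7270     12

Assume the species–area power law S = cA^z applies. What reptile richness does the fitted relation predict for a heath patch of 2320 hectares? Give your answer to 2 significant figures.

z = ln(12/3) / ln(7270/118) = 1.3863 / 4.1208 = 0.3364
c = 3 / 118^0.3364 = 3 / 4.977 = 0.6027
S₃ = 0.6027 × 2320^0.3364 = 0.6027 × 13.56 ≈ 8.172

8.2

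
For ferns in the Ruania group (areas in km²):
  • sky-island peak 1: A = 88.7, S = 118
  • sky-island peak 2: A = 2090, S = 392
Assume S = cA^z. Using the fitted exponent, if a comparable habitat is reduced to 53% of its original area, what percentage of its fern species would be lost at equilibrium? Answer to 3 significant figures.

z = ln(392/118) / ln(2090/88.7) = 1.2006 / 3.1597 = 0.3800
S_new/S_old = (A_new/A_old)^z = 0.53^0.3800 = exp(0.3800 × -0.6349) = 0.7857
Fraction lost = 1 − 0.7857 = 0.2143

21.4%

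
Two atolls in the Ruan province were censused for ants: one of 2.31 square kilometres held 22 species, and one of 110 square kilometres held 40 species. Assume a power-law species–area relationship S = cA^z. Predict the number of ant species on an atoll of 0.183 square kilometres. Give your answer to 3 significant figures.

z = ln(40/22) / ln(110/2.31) = 0.5978 / 3.8632 = 0.1548
c = 22 / 2.31^0.1548 = 22 / 1.138 = 19.33
S₃ = 19.33 × 0.183^0.1548 = 19.33 × 0.7689 ≈ 14.86

14.9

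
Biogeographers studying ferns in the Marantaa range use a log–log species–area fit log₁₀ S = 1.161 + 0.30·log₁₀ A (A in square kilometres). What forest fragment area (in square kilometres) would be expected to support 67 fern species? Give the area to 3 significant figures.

67 = 14.49 × A^0.3  ⇒  A^0.3 = 67/14.49 = 4.625
ln A = ln(4.625) / 0.3 = 1.5314 / 0.3 = 5.1046
A = e^5.1046 ≈ 164.8 square kilometres

165 square kilometres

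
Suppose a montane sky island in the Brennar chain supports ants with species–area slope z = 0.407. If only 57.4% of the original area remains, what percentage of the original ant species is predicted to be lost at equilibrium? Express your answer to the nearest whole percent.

S_new/S_old = (A_new/A_old)^z = 0.574^0.407
= exp(0.407 × ln 0.574) = exp(0.407 × -0.5551) = exp(-0.2259) ≈ 0.7978
Fraction lost = 1 − 0.7978 = 0.2022

20%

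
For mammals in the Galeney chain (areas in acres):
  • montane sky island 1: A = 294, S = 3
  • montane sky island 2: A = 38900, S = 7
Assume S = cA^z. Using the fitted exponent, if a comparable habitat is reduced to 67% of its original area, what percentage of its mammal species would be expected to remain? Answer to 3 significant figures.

z = ln(7/3) / ln(38900/294) = 0.8473 / 4.8852 = 0.1734
S_new/S_old = (A_new/A_old)^z = 0.67^0.1734 = exp(0.1734 × -0.4005) = 0.9329

93.3%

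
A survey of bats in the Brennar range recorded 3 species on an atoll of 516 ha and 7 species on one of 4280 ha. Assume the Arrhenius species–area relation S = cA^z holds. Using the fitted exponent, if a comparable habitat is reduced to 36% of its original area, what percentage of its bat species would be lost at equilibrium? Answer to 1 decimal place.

z = ln(7/3) / ln(4280/516) = 0.8473 / 2.1156 = 0.4005
S_new/S_old = (A_new/A_old)^z = 0.36^0.4005 = exp(0.4005 × -1.0217) = 0.6642
Fraction lost = 1 − 0.6642 = 0.3358

33.6%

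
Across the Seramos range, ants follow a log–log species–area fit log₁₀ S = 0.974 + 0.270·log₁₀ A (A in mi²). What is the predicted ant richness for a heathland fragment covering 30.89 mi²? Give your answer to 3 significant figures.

S = 9.419 × 30.89^0.27 = 9.419 × 2.525 ≈ 23.78

23.8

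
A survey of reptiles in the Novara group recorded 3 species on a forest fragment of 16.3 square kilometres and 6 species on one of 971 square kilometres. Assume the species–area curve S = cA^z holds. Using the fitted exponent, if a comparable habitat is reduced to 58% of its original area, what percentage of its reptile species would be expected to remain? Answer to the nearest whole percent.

91%

z = ln(6/3) / ln(971/16.3) = 0.6931 / 4.0872 = 0.1696
S_new/S_old = (A_new/A_old)^z = 0.58^0.1696 = exp(0.1696 × -0.5447) = 0.9118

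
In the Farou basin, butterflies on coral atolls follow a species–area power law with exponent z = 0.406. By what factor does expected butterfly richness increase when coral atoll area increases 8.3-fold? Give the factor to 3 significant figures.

2.36

S₂/S₁ = (A₂/A₁)^z = 8.3^0.406
ln(S₂/S₁) = 0.406 × ln 8.3 = 0.406 × 2.1163 = 0.8592
S₂/S₁ = e^0.8592 ≈ 2.361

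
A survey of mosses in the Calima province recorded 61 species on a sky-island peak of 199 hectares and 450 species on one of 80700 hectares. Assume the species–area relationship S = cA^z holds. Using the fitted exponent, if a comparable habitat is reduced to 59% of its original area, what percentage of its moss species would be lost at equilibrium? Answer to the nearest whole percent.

z = ln(450/61) / ln(80700/199) = 1.9984 / 6.0052 = 0.3328
S_new/S_old = (A_new/A_old)^z = 0.59^0.3328 = exp(0.3328 × -0.5276) = 0.839
Fraction lost = 1 − 0.839 = 0.161

16%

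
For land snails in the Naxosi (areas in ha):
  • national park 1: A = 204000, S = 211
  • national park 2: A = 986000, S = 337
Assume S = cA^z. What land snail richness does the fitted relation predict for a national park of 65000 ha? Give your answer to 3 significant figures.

150

z = ln(337/211) / ln(986000/204000) = 0.4682 / 1.5755 = 0.2972
c = 211 / 204000^0.2972 = 211 / 37.84 = 5.576
S₃ = 5.576 × 65000^0.2972 = 5.576 × 26.94 ≈ 150.2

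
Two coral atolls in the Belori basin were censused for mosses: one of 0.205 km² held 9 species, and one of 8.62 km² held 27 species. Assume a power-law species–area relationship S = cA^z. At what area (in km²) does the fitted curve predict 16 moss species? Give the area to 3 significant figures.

1.45 km²

z = ln(27/9) / ln(8.62/0.205) = 1.0986 / 3.7388 = 0.2938
c = 9 / 0.205^0.2938 = 9 / 0.6277 = 14.34
A = (16/14.34)^(1/0.2938) ⇒ ln A = ln(1.116)/0.2938 = 0.3734
A = e^0.3734 ≈ 1.453 km²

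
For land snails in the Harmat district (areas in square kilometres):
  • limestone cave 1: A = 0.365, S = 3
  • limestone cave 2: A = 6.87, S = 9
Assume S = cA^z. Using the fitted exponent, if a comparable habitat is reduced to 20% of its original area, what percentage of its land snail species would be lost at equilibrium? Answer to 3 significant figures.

z = ln(9/3) / ln(6.87/0.365) = 1.0986 / 2.9350 = 0.3743
S_new/S_old = (A_new/A_old)^z = 0.2^0.3743 = exp(0.3743 × -1.6094) = 0.5475
Fraction lost = 1 − 0.5475 = 0.4525

45.3%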